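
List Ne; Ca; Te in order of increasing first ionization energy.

Ca < Te < Ne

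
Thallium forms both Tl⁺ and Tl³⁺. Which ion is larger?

Tl⁺

Both ions have Z = 81 protons, but Tl³⁺ has lost more electrons, so its remaining electrons feel a larger effective nuclear charge per electron and are pulled in more tightly.
Higher positive charge → smaller ion, so Tl⁺ > Tl³⁺.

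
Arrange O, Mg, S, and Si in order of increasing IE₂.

Mg < Si < S < O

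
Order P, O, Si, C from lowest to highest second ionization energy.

Consider each +1 ion: P⁺ still has 4 valence electrons; O⁺ still has 5 valence electrons; Si⁺ still has 3 valence electrons; C⁺ still has 3 valence electrons.
All are still removing valence electrons, so compare the +1 ions as you would atoms: IE_2 generally rises across a period (higher Z_eff) and falls down a group (larger shell), subject to the usual subshell exceptions.
Valence configurations: P⁺ [Ne]3s²3p², O⁺ [He]2s²2p³, Si⁺ [Ne]3s²3p¹, C⁺ [He]2s²2p¹.
The numbers (kJ/mol): P 1907, O 3388, Si 1577, C 2353.
So the second ionization energies run Si < P < C < O.

Si < P < C < O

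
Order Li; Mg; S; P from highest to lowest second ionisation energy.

Li > S > P > Mg

After 1 electron has been removed, what remains? Li⁺ is the bare [He] core; Mg⁺ still has 1 valence electron; S⁺ still has 5 valence electrons; P⁺ still has 4 valence electrons.
Breaking into a closed-shell core is much more expensive than removing a leftover valence electron — Li has the largest IE_2 here.
Valence configurations: Mg⁺ [Ne]3s¹, S⁺ [Ne]3s²3p³, P⁺ [Ne]3s²3p².
Approximate IE_2 values (kJ/mol): Li 7298, Mg 1451, S 2252, P 1907.
So the second ionization energies run Mg < P < S < Li.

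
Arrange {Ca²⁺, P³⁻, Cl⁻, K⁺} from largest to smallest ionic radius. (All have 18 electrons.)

P³⁻ > Cl⁻ > K⁺ > Ca²⁺

All of these have 18 electrons, so size is governed by nuclear charge alone: the more protons, the stronger the pull on the same electron cloud, and the smaller the ion.
Nuclear charges: Ca²⁺ (Z=20), K⁺ (Z=19), Cl⁻ (Z=17), P³⁻ (Z=15).
Largest to smallest: P³⁻ > Cl⁻ > K⁺ > Ca²⁺.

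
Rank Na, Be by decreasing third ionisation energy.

Be > Na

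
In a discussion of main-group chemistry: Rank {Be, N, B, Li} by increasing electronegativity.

Li < Be < B < N

Li is in period 2, group 1; Be is in period 2, group 2; B is in period 2, group 13; N is in period 2, group 15.
Smaller atoms with higher effective nuclear charge are more electronegative.
All lie in period 2, so electronegativity increases left to right.
So from lowest to highest: Li < Be < B < N.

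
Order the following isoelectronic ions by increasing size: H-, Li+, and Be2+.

All of these have 2 electrons, so size is governed by nuclear charge alone: the more protons, the stronger the pull on the same electron cloud, and the smaller the ion.
Nuclear charges: Be2+ (Z=4), Li+ (Z=3), H- (Z=1).
Smallest to largest: Be2+ < Li+ < H-.

Be2+ < Li+ < H-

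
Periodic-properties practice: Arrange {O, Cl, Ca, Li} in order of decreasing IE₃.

Li > O > Ca > Cl

After 2 electrons have been removed, what remains? O²⁺ still has 4 valence electrons; Cl²⁺ still has 5 valence electrons; Ca²⁺ is the bare [Ar] core; Li²⁺ is already 1 electron into the core.
Usually core removal costs more than valence removal, but here the competition is close: a tightly held n=2 valence electron can cost more to remove than an n=3 core electron, so the actual values have to decide it.
Valence configurations: O²⁺ [He]2s²2p², Cl²⁺ [Ne]3s²3p³.
Tabulated IE_3 (kJ/mol): O 5300, Cl 3822, Ca 4912, Li 11815.
So the third ionization energies run Cl < Ca < O < Li.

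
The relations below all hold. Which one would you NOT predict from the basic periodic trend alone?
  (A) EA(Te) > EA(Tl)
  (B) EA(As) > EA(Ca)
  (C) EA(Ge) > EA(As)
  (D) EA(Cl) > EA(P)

The general trend: electron affinity increases across a period and decreases down a group.
(A) Te (period 5, group 16) vs Tl (period 6, group 13): the stated order agrees with the simple trend.
(B) As (period 4, group 15) vs Ca (period 4, group 2): the stated order agrees with the simple trend.
(C) Ge (period 4, group 14) vs As (period 4, group 15): the stated order contradicts the simple trend.
(D) Cl (period 3, group 17) vs P (period 3, group 15): the stated order agrees with the simple trend.
The exception is (C): adding an electron to As's half-filled 4p³ is unfavourable, so Ge (4p²) has the more exothermic EA.

(C)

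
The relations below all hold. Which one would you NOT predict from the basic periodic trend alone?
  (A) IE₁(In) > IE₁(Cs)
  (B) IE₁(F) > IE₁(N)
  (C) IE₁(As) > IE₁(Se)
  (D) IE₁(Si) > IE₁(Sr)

The general trend: first ionisation energy increases across a period and decreases down a group.
(A) In (period 5, group 13) vs Cs (period 6, group 1): the stated order agrees with the simple trend.
(B) F (period 2, group 17) vs N (period 2, group 15): the stated order agrees with the simple trend.
(C) As (period 4, group 15) vs Se (period 4, group 16): the stated order contradicts the simple trend.
(D) Si (period 3, group 14) vs Sr (period 5, group 2): the stated order agrees with the simple trend.
The exception is (C): Se (4p⁴) ionizes more easily than half-filled As (4p³).

(C)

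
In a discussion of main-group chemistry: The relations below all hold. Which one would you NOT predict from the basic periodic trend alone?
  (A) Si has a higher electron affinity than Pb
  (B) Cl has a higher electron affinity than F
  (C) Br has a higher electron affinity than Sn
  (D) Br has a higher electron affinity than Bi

(B)

The general trend: electron affinity increases across a period and decreases down a group.
(A) Si (period 3, group 14) vs Pb (period 6, group 14): the stated order agrees with the simple trend.
(B) Cl (period 3, group 17) vs F (period 2, group 17): the stated order contradicts the simple trend.
(C) Br (period 4, group 17) vs Sn (period 5, group 14): the stated order agrees with the simple trend.
(D) Br (period 4, group 17) vs Bi (period 6, group 15): the stated order agrees with the simple trend.
The exception is (B): F's small 2p subshell makes the incoming electron feel strong e⁻–e⁻ repulsion, so Cl actually releases more energy on gaining an electron.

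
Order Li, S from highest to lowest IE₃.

Li, S

Consider each +2 ion: Li²⁺ is already 1 electron into the core; S²⁺ still has 4 valence electrons.
Breaking into a closed-shell core is much more expensive than removing a leftover valence electron — Li has the largest IE_3 here.
Tabulated IE_3 (kJ/mol): Li 11815, S 3357.
Overall IE_3 order: S < Li.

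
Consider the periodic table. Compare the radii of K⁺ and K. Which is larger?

Forming K⁺ removes 1 electron from K. Fewer electrons for the same nuclear charge means less shielding and a higher Z_eff on the remaining electrons, and for main-group metals the entire outer shell is lost.
A cation is smaller than its parent atom: K⁺ < K.

K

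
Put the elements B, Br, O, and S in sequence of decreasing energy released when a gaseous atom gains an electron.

Br, S, O, B

B is in period 2, group 13; O is in period 2, group 16; S is in period 3, group 16; Br is in period 4, group 17.
EA tends to increase across a period and decrease down a group, though the pattern is less regular than for IE or radius.
Neither a single period nor a single group — weigh both effects.
O > B: O lies to the right of B in period 2, so the across-period effect alone puts O higher.
S > O: this pair runs against the simple trend — see the exception note.
Br > S: the two effects oppose for this pair; the across-period effect wins (325 vs 200 kJ/mol).
Note the exception: S has a higher electron affinity than O, contrary to the simple trend — the compact 2p subshell of O repels the added electron more than S's larger 3p does.
Tabulated electron affinity (kJ/mol): B 27, O 141, S 200, Br 325.
So from highest to lowest: Br > S > O > B.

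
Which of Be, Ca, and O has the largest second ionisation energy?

After 1 electron has been removed, what remains? Be⁺ still has 1 valence electron; Ca⁺ still has 1 valence electron; O⁺ still has 5 valence electrons.
All are still removing valence electrons, so compare the +1 ions as you would atoms: IE_2 generally rises across a period (higher Z_eff) and falls down a group (larger shell), subject to the usual subshell exceptions.
Valence configurations: Be⁺ [He]2s¹, Ca⁺ [Ar]4s¹, O⁺ [He]2s²2p³.
The numbers (kJ/mol): Be 1757, Ca 1145, O 3388.
Putting it together, IE_2: Ca < Be < O.

O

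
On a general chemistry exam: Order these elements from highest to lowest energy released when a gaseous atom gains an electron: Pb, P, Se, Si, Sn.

Se, Si, Sn, P, Pb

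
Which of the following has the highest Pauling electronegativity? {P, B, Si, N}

N

Smaller atoms with higher effective nuclear charge are more electronegative.
These span different periods and groups, so the two trends combine.
B > Si: the two effects oppose for this pair; the down-group effect wins (2.04 vs 1.90).
P > B: the two effects oppose for this pair; the across-period effect wins (2.19 vs 2.04).
N > P: they share group 15; the group trend gives N the larger value.
Approximate values (Pauling): B 2.04, N 3.04, Si 1.90, P 2.19.
The highest Pauling electronegativity among these belongs to N.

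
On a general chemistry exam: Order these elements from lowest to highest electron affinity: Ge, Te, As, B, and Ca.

Ca, B, As, Ge, Te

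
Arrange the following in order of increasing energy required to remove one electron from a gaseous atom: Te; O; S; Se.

First ionization energy rises across a period (greater Z_eff holds electrons more tightly) and falls down a group (valence electrons are farther from the nucleus).
All are in group 16, so first ionization energy increases up the group.
So from lowest to highest: Te < Se < S < O.

Te, Se, S, O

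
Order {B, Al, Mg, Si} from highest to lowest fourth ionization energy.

After 3 electrons have been removed, what remains? B³⁺ is the bare [He] core; Al³⁺ is the bare [Ne] core; Mg³⁺ is already 1 electron into the core; Si³⁺ still has 1 valence electron.
Core electrons are held far more tightly than valence electrons, so Mg, Al and B top the IE_4 order.
The numbers (kJ/mol): B 25026, Al 11577, Mg 10543, Si 4356.
Hence IE_4: Si < Mg < Al < B.

B > Al > Mg > Si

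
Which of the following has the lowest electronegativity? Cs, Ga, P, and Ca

Cs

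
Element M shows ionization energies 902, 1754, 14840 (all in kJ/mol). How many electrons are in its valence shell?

2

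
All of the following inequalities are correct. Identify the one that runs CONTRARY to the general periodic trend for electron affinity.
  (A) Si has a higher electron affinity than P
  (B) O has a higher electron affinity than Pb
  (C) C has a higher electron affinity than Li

(A)

The general trend: electron affinity increases across a period and decreases down a group.
(A) Si (period 3, group 14) vs P (period 3, group 15): the stated order contradicts the simple trend.
(B) O (period 2, group 16) vs Pb (period 6, group 14): the stated order agrees with the simple trend.
(C) C (period 2, group 14) vs Li (period 2, group 1): the stated order agrees with the simple trend.
The exception is (A): adding an electron to P's half-filled 3p³ is unfavourable, so Si (3p²) has the more exothermic EA.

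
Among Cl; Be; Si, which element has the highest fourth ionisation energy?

Be

Consider each +3 ion: Cl³⁺ still has 4 valence electrons; Be³⁺ is already 1 electron into the core; Si³⁺ still has 1 valence electron.
Breaking into a closed-shell core is much more expensive than removing a leftover valence electron — Be has the largest IE_4 here.
Valence configurations: Cl³⁺ [Ne]3s²3p², Si³⁺ [Ne]3s¹.
The numbers (kJ/mol): Cl 5159, Be 21007, Si 4356.
Hence IE_4: Si < Cl < Be.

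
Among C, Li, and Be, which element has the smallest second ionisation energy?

Be

IE_2 is the cost of taking one more electron from the +1 cation: C⁺ still has 3 valence electrons; Li⁺ is the bare [He] core; Be⁺ still has 1 valence electron.
Pulling an electron out of a noble-gas core costs far more than removing a remaining valence electron, so Li sits at the high end of IE_2.
Valence configurations: C⁺ [He]2s²2p¹, Be⁺ [He]2s¹.
Approximate IE_2 values (kJ/mol): C 2353, Li 7298, Be 1757.
Putting it together, IE_2: Be < C < Li.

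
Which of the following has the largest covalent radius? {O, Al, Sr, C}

C is in period 2, group 14; O is in period 2, group 16; Al is in period 3, group 13; Sr is in period 5, group 2.
Radius decreases left→right (rising Z_eff, same n) and increases top→bottom (higher n).
Here both period and group differ, so the two effects have to be weighed against each other.
C > O: both are in period 2; the period trend gives C the larger value.
Al > C: relative to C, both the across-period and down-group shifts push Al's atomic radius up.
Sr > Al: both effects reinforce here, so Sr is clearly the larger of the two.
Approximate values (pm): C 75, O 63, Al 126, Sr 185.
The largest covalent radius among these belongs to Sr.

Sr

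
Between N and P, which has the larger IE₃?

N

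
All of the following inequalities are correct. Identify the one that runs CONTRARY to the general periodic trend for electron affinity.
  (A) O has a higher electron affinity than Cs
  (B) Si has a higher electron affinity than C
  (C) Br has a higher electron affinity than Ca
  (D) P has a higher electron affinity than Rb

(B)

The general trend: electron affinity increases across a period and decreases down a group.
(A) O (period 2, group 16) vs Cs (period 6, group 1): the stated order agrees with the simple trend.
(B) Si (period 3, group 14) vs C (period 2, group 14): the stated order contradicts the simple trend.
(C) Br (period 4, group 17) vs Ca (period 4, group 2): the stated order agrees with the simple trend.
(D) P (period 3, group 15) vs Rb (period 5, group 1): the stated order agrees with the simple trend.
The exception is (B): Si's larger, more diffuse 3p orbitals accept an added electron slightly more readily than C's compact 2p.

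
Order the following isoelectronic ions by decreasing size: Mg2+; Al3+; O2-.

All of these have 10 electrons, so size is governed by nuclear charge alone: the more protons, the stronger the pull on the same electron cloud, and the smaller the ion.
Nuclear charges: Al3+ (Z=13), Mg2+ (Z=12), O2- (Z=8).
Largest to smallest: O2- > Mg2+ > Al3+.

O2-, Mg2+, Al3+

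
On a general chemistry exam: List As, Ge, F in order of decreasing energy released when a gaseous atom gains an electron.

F is in period 2, group 17; Ge is in period 4, group 14; As is in period 4, group 15.
Atoms with high Z_eff and room in the valence shell (especially the halogens) have the most exothermic electron affinities.
Neither a single period nor a single group — weigh both effects.
Ge > As: this pair runs against the simple trend — see the exception note.
F > Ge: both effects reinforce here, so F is clearly the higher of the two.
Note the exception: Ge has a higher electron affinity than As, contrary to the simple trend — adding an electron to As's half-filled 4p³ is unfavourable, so Ge (4p²) has the more exothermic EA.
Approximate values (kJ/mol): F 328, Ge 119, As 78.
So from highest to lowest: F > Ge > As.

F > Ge > As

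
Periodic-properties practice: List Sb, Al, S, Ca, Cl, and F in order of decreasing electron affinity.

Cl > F > S > Sb > Al > Ca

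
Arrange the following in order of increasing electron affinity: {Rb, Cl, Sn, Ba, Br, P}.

Ba < Rb < P < Sn < Br < Cl

P is in period 3, group 15; Cl is in period 3, group 17; Br is in period 4, group 17; Rb is in period 5, group 1; Sn is in period 5, group 14; Ba is in period 6, group 2.
Adding an electron releases more energy for atoms nearer the top right (short of the noble gases).
These span different periods and groups, so the two trends combine.
Rb > Ba: period and group pull opposite ways; the down-group shift dominates (47 vs 14 kJ/mol).
P > Rb: both effects reinforce here, so P is clearly the higher of the two.
Sn > P: this pair runs against the simple trend — see the exception note.
Br > Sn: both effects reinforce here, so Br is clearly the higher of the two.
Cl > Br: they share group 17; the group trend gives Cl the larger value.
Note the exception: Sn has a higher electron affinity than P, contrary to the simple trend — adding an electron to P's half-filled np³ subshell costs electron-pairing energy.
Approximate values (kJ/mol): P 72, Cl 349, Br 325, Rb 47, Sn 107, Ba 14.
So from lowest to highest: Ba < Rb < P < Sn < Br < Cl.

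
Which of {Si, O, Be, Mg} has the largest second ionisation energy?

Consider each +1 ion: Si⁺ still has 3 valence electrons; O⁺ still has 5 valence electrons; Be⁺ still has 1 valence electron; Mg⁺ still has 1 valence electron.
All are still removing valence electrons, so compare the +1 ions as you would atoms: IE_2 generally rises across a period (higher Z_eff) and falls down a group (larger shell), subject to the usual subshell exceptions.
Valence configurations: Si⁺ [Ne]3s²3p¹, O⁺ [He]2s²2p³, Be⁺ [He]2s¹, Mg⁺ [Ne]3s¹.
The numbers (kJ/mol): Si 1577, O 3388, Be 1757, Mg 1451.
Overall IE_2 order: Mg < Si < Be < O.

O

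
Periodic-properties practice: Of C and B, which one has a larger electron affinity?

C

EA tends to increase across a period and decrease down a group, though the pattern is less regular than for IE or radius.
All lie in period 2, so electron affinity increases left to right.
So C has the larger electron affinity (C > B).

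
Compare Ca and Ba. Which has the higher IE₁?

Ca

Ca is in period 4, group 2; Ba is in period 6, group 2.
Across a period the outer electron is held more tightly (higher IE₁); down a group it sits in a higher shell, more shielded, and comes off more easily.
All are in group 2, so first ionization energy increases up the group.
So Ca has the higher IE₁ (Ca > Ba).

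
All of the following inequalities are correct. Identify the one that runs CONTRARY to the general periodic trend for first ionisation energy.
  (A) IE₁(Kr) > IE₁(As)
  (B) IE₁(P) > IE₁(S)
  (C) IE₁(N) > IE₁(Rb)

The general trend: first ionisation energy increases across a period and decreases down a group.
(A) Kr (period 4, group 18) vs As (period 4, group 15): the stated order agrees with the simple trend.
(B) P (period 3, group 15) vs S (period 3, group 16): the stated order contradicts the simple trend.
(C) N (period 2, group 15) vs Rb (period 5, group 1): the stated order agrees with the simple trend.
The exception is (B): S (3p⁴) ionizes more easily than half-filled P (3p³) because the paired 3p electron in S is pushed out by e⁻–e⁻ repulsion.

(B)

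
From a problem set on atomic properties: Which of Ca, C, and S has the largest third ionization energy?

Ca

Consider each +2 ion: Ca²⁺ is the bare [Ar] core; C²⁺ still has 2 valence electrons; S²⁺ still has 4 valence electrons.
Breaking into a closed-shell core is much more expensive than removing a leftover valence electron — Ca has the largest IE_3 here.
Valence configurations: C²⁺ [He]2s², S²⁺ [Ne]3s²3p².
Approximate IE_3 values (kJ/mol): Ca 4912, C 4620, S 3357.
Overall IE_3 order: S < C < Ca.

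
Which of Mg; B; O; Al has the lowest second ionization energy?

The second ionization energy removes an electron from the +1 ion. For each element: Mg⁺ still has 1 valence electron; B⁺ still has 2 valence electrons; O⁺ still has 5 valence electrons; Al⁺ still has 2 valence electrons.
All are still removing valence electrons, so compare the +1 ions as you would atoms: IE_2 generally rises across a period (higher Z_eff) and falls down a group (larger shell), subject to the usual subshell exceptions.
Valence configurations: Mg⁺ [Ne]3s¹, B⁺ [He]2s², O⁺ [He]2s²2p³, Al⁺ [Ne]3s².
Tabulated IE_2 (kJ/mol): Mg 1451, B 2427, O 3388, Al 1817.
Putting it together, IE_2: Mg < Al < B < O.

Mg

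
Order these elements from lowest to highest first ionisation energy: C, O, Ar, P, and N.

C is in period 2, group 14; N is in period 2, group 15; O is in period 2, group 16; P is in period 3, group 15; Ar is in period 3, group 18.
Removing the outermost electron gets harder across a period and easier down a group.
Here both period and group differ, so the two effects have to be weighed against each other.
C > P: the two effects oppose for this pair; the down-group effect wins (1086 vs 1012 kJ/mol).
O > C: both are in period 2; the period trend gives O the larger value.
N > O: this pair runs against the simple trend — see the exception note.
Ar > N: period and group pull opposite ways; the across-period shift dominates (1521 vs 1402 kJ/mol).
Note the exception: N has a higher first ionization energy than O, contrary to the simple trend — pairing an electron in O's 2p⁴ costs repulsion energy, so O ionizes more easily than half-filled N (2p³).
Tabulated first ionization energy (kJ/mol): C 1086, N 1402, O 1314, P 1012, Ar 1521.
So from lowest to highest: P < C < O < N < Ar.

P < C < O < N < Ar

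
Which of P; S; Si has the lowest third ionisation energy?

P

IE_3 is the cost of taking one more electron from the +2 cation: P²⁺ still has 3 valence electrons; S²⁺ still has 4 valence electrons; Si²⁺ still has 2 valence electrons.
All are still removing valence electrons, so compare the +2 ions as you would atoms: IE_3 generally rises across a period (higher Z_eff) and falls down a group (larger shell), subject to the usual subshell exceptions.
Valence configurations: P²⁺ [Ne]3s²3p¹, S²⁺ [Ne]3s²3p², Si²⁺ [Ne]3s².
P²⁺ loses a lone 3p electron whereas Si²⁺ must break into a filled 3s² pair, so IE_3(Si) > IE_3(P) even though P has the higher nuclear charge.
The numbers (kJ/mol): P 2914, S 3357, Si 3232.
Hence IE_3: P < Si < S.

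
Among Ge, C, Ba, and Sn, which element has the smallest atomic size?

C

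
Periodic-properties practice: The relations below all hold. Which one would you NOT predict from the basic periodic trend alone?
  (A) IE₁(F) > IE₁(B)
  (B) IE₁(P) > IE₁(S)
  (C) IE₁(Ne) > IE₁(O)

The general trend: first ionization energy increases across a period and decreases down a group.
(A) F (period 2, group 17) vs B (period 2, group 13): the stated order agrees with the simple trend.
(B) P (period 3, group 15) vs S (period 3, group 16): the stated order contradicts the simple trend.
(C) Ne (period 2, group 18) vs O (period 2, group 16): the stated order agrees with the simple trend.
The exception is (B): S (3p⁴) ionizes more easily than half-filled P (3p³) because the paired 3p electron in S is pushed out by e⁻–e⁻ repulsion.

(B)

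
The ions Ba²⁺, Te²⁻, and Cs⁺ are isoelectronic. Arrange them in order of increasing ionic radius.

Ba²⁺, Cs⁺, Te²⁻

All of these have 54 electrons, so size is governed by nuclear charge alone: the more protons, the stronger the pull on the same electron cloud, and the smaller the ion.
Nuclear charges: Ba²⁺ (Z=56), Cs⁺ (Z=55), Te²⁻ (Z=52).
Smallest to largest: Ba²⁺ < Cs⁺ < Te²⁻.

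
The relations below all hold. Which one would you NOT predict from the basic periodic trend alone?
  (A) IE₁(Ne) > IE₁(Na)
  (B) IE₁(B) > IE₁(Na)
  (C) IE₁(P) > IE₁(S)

(C)

The general trend: IE₁ increases across a period and decreases down a group.
(A) Ne (period 2, group 18) vs Na (period 3, group 1): the stated order agrees with the simple trend.
(B) B (period 2, group 13) vs Na (period 3, group 1): the stated order agrees with the simple trend.
(C) P (period 3, group 15) vs S (period 3, group 16): the stated order contradicts the simple trend.
The exception is (C): S (3p⁴) ionizes more easily than half-filled P (3p³) because the paired 3p electron in S is pushed out by e⁻–e⁻ repulsion.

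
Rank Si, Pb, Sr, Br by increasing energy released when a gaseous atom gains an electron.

Sr < Pb < Si < Br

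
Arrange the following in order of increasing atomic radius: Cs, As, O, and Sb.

O is in period 2, group 16; As is in period 4, group 15; Sb is in period 5, group 15; Cs is in period 6, group 1.
Across a period the added protons contract the valence shell; down a group each new principal shell makes the atom larger.
Neither a single period nor a single group — weigh both effects.
As > O: relative to O, both the across-period and down-group shifts push As's atomic radius up.
Sb > As: Sb sits below As in group 15, so the down-group effect alone puts Sb larger.
Cs > Sb: relative to Sb, both the across-period and down-group shifts push Cs's atomic radius up.
For reference (pm): O 63, As 121, Sb 140, Cs 232.
So from smallest to largest: O < As < Sb < Cs.

O, As, Sb, Cs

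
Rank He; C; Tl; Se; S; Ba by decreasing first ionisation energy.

Removing the outermost electron gets harder across a period and easier down a group.
Here both period and group differ, so the two effects have to be weighed against each other.
Tl > Ba: Tl lies to the right of Ba in period 6, so the across-period effect alone puts Tl higher.
Se > Tl: relative to Tl, both the across-period and down-group shifts push Se's first ionization energy up.
S > Se: S sits above Se in group 16, so the down-group effect alone puts S higher.
C > S: the two effects oppose for this pair; the down-group effect wins (1086 vs 1000 kJ/mol).
He > C: both effects reinforce here, so He is clearly the higher of the two.
Tabulated first ionization energy (kJ/mol): He 2372, C 1086, S 1000, Se 941, Ba 503, Tl 589.
So from highest to lowest: He > C > S > Se > Tl > Ba.

He > C > S > Se > Tl > Ba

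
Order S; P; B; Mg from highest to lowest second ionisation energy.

B, S, P, Mg

Consider each +1 ion: S⁺ still has 5 valence electrons; P⁺ still has 4 valence electrons; B⁺ still has 2 valence electrons; Mg⁺ still has 1 valence electron.
All are still removing valence electrons, so compare the +1 ions as you would atoms: IE_2 generally rises across a period (higher Z_eff) and falls down a group (larger shell), subject to the usual subshell exceptions.
Valence configurations: S⁺ [Ne]3s²3p³, P⁺ [Ne]3s²3p², B⁺ [He]2s², Mg⁺ [Ne]3s¹.
Tabulated IE_2 (kJ/mol): S 2252, P 1907, B 2427, Mg 1451.
Overall IE_2 order: Mg < P < S < B.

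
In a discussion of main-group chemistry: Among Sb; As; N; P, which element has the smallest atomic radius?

N

N is in period 2, group 15; P is in period 3, group 15; As is in period 4, group 15; Sb is in period 5, group 15.
Radius decreases left→right (rising Z_eff, same n) and increases top→bottom (higher n).
All are in group 15, so atomic radius increases down the group.
The smallest atomic radius among these belongs to N.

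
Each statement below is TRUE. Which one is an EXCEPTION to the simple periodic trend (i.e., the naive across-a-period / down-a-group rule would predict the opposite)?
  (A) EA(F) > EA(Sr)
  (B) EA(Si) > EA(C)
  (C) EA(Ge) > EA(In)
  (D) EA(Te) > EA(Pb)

(B)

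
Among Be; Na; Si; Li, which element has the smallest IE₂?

Si

After 1 electron has been removed, what remains? Be⁺ still has 1 valence electron; Na⁺ is the bare [Ne] core; Si⁺ still has 3 valence electrons; Li⁺ is the bare [He] core.
Core electrons are held far more tightly than valence electrons, so Na and Li top the IE_2 order.
Valence configurations: Be⁺ [He]2s¹, Si⁺ [Ne]3s²3p¹.
Tabulated IE_2 (kJ/mol): Be 1757, Na 4562, Si 1577, Li 7298.
Putting it together, IE_2: Si < Be < Na < Li.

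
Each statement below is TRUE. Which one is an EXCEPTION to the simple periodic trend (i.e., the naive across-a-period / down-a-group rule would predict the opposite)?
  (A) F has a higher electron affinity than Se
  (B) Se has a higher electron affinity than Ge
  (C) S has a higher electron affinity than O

(C)

The general trend: electron affinity increases across a period and decreases down a group.
(A) F (period 2, group 17) vs Se (period 4, group 16): the stated order agrees with the simple trend.
(B) Se (period 4, group 16) vs Ge (period 4, group 14): the stated order agrees with the simple trend.
(C) S (period 3, group 16) vs O (period 2, group 16): the stated order contradicts the simple trend.
The exception is (C): the compact 2p subshell of O repels the added electron more than S's larger 3p does.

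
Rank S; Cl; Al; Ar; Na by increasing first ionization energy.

Na, Al, S, Cl, Ar

Na is in period 3, group 1; Al is in period 3, group 13; S is in period 3, group 16; Cl is in period 3, group 17; Ar is in period 3, group 18.
IE₁ increases left→right with effective nuclear charge and decreases top→bottom as the valence shell moves farther out.
All lie in period 3, so first ionization energy increases left to right.
So from lowest to highest: Na < Al < S < Cl < Ar.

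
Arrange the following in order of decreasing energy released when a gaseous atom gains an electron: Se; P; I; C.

I, Se, C, P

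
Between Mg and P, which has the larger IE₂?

P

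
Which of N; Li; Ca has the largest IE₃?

Li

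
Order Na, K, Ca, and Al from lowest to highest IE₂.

Consider each +1 ion: Na⁺ is the bare [Ne] core; K⁺ is the bare [Ar] core; Ca⁺ still has 1 valence electron; Al⁺ still has 2 valence electrons.
Core electrons are held far more tightly than valence electrons, so K and Na top the IE_2 order.
Valence configurations: Ca⁺ [Ar]4s¹, Al⁺ [Ne]3s².
Approximate IE_2 values (kJ/mol): Na 4562, K 3052, Ca 1145, Al 1817.
So the second ionization energies run Ca < Al < K < Na.

Ca, Al, K, Na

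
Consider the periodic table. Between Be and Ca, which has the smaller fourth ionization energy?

The fourth ionization energy removes an electron from the +3 ion. For each element: Be³⁺ is already 1 electron into the core; Ca³⁺ is already 1 electron into the core.
All of these are removing an electron from a noble-gas core or deeper; the smaller core (lower principal quantum number) is held far more tightly, and within a period the higher nuclear charge binds the same core more tightly.
Approximate IE_4 values (kJ/mol): Be 21007, Ca 6491.
So the fourth ionization energies run Ca < Be.

Ca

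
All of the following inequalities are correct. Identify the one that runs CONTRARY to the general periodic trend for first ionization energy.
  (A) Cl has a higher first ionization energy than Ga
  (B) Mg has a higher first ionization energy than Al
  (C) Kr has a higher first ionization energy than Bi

(B)

The general trend: first ionization energy increases across a period and decreases down a group.
(A) Cl (period 3, group 17) vs Ga (period 4, group 13): the stated order agrees with the simple trend.
(B) Mg (period 3, group 2) vs Al (period 3, group 13): the stated order contradicts the simple trend.
(C) Kr (period 4, group 18) vs Bi (period 6, group 15): the stated order agrees with the simple trend.
The exception is (B): Al's single 3p electron is easier to remove than one from Mg's filled 3s².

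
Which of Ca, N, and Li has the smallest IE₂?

Ca

The second ionization energy removes an electron from the +1 ion. For each element: Ca⁺ still has 1 valence electron; N⁺ still has 4 valence electrons; Li⁺ is the bare [He] core.
Pulling an electron out of a noble-gas core costs far more than removing a remaining valence electron, so Li sits at the high end of IE_2.
Valence configurations: Ca⁺ [Ar]4s¹, N⁺ [He]2s²2p².
Tabulated IE_2 (kJ/mol): Ca 1145, N 2856, Li 7298.
Putting it together, IE_2: Ca < N < Li.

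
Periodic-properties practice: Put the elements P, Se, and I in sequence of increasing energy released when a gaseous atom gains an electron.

P is in period 3, group 15; Se is in period 4, group 16; I is in period 5, group 17.
Adding an electron releases more energy for atoms nearer the top right (short of the noble gases).
These sit on a diagonal, where the across-period and down-group effects partly cancel.
Se > P: period and group pull opposite ways; the across-period shift dominates (195 vs 72 kJ/mol).
I > Se: the two effects oppose for this pair; the across-period effect wins (295 vs 195 kJ/mol).
Approximate values (kJ/mol): P 72, Se 195, I 295.
So from lowest to highest: P < Se < I.

P < Se < I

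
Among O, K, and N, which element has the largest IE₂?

O

IE_2 is the cost of taking one more electron from the +1 cation: O⁺ still has 5 valence electrons; K⁺ is the bare [Ar] core; N⁺ still has 4 valence electrons.
Usually core removal costs more than valence removal, but here the competition is close: a tightly held n=2 valence electron can cost more to remove than an n=3 core electron, so the actual values have to decide it.
Valence configurations: O⁺ [He]2s²2p³, N⁺ [He]2s²2p².
Tabulated IE_2 (kJ/mol): O 3388, K 3052, N 2856.
Overall IE_2 order: N < K < O.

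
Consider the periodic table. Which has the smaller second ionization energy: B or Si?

Si

After 1 electron has been removed, what remains? B⁺ still has 2 valence electrons; Si⁺ still has 3 valence electrons.
All are still removing valence electrons, so compare the +1 ions as you would atoms: IE_2 generally rises across a period (higher Z_eff) and falls down a group (larger shell), subject to the usual subshell exceptions.
Valence configurations: B⁺ [He]2s², Si⁺ [Ne]3s²3p¹.
The numbers (kJ/mol): B 2427, Si 1577.
Overall IE_2 order: Si < B.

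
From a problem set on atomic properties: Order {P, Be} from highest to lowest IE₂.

Consider each +1 ion: P⁺ still has 4 valence electrons; Be⁺ still has 1 valence electron.
All are still removing valence electrons, so compare the +1 ions as you would atoms: IE_2 generally rises across a period (higher Z_eff) and falls down a group (larger shell), subject to the usual subshell exceptions.
Valence configurations: P⁺ [Ne]3s²3p², Be⁺ [He]2s¹.
Tabulated IE_2 (kJ/mol): P 1907, Be 1757.
Overall IE_2 order: Be < P.

P > Be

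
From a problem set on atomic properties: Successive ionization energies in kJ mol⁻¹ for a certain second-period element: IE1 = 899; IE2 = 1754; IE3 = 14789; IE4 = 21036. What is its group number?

Group 2

Look for the largest jump between consecutive ionization energies: IE3/IE2 ≈ 8.4, far larger than any earlier ratio.
That jump marks the point where a core electron is being removed. So the atom has 2 valence electrons.
A main-group element with 2 valence electrons is in group 2.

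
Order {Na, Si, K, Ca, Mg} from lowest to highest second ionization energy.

Ca, Mg, Si, K, Na

Consider each +1 ion: Na⁺ is the bare [Ne] core; Si⁺ still has 3 valence electrons; K⁺ is the bare [Ar] core; Ca⁺ still has 1 valence electron; Mg⁺ still has 1 valence electron.
Core electrons are held far more tightly than valence electrons, so K and Na top the IE_2 order.
Valence configurations: Si⁺ [Ne]3s²3p¹, Ca⁺ [Ar]4s¹, Mg⁺ [Ne]3s¹.
Tabulated IE_2 (kJ/mol): Na 4562, Si 1577, K 3052, Ca 1145, Mg 1451.
Hence IE_2: Ca < Mg < Si < K < Na.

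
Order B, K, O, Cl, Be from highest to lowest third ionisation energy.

Consider each +2 ion: B²⁺ still has 1 valence electron; K²⁺ is already 1 electron into the core; O²⁺ still has 4 valence electrons; Cl²⁺ still has 5 valence electrons; Be²⁺ is the bare [He] core.
Usually core removal costs more than valence removal, but here the competition is close: a tightly held n=2 valence electron can cost more to remove than an n=3 core electron, so the actual values have to decide it.
Valence configurations: B²⁺ [He]2s¹, O²⁺ [He]2s²2p², Cl²⁺ [Ne]3s²3p³.
Tabulated IE_3 (kJ/mol): B 3660, K 4420, O 5300, Cl 3822, Be 14849.
Hence IE_3: B < Cl < K < O < Be.

Be, O, K, Cl, B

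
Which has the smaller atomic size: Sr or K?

K is in period 4, group 1; Sr is in period 5, group 2.
Radius decreases left→right (rising Z_eff, same n) and increases top→bottom (higher n).
Here both period and group differ, so the two effects have to be weighed against each other.
K > Sr: the two effects oppose for this pair; the across-period effect wins (196 vs 185 pm).
Tabulated atomic radius (pm): K 196, Sr 185.
So Sr has the smaller atomic size (Sr < K).

Sr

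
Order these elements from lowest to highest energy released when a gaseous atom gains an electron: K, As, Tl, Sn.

Tl, K, As, Sn

Electron affinity generally becomes more exothermic across a period toward the halogens and less exothermic down a group.
These span different periods and groups, so the two trends combine.
K > Tl: period and group pull opposite ways; the down-group shift dominates (48 vs 19 kJ/mol).
As > K: As lies to the right of K in period 4, so the across-period effect alone puts As higher.
Sn > As: this pair runs against the simple trend — see the exception note.
Note the exception: Sn has a higher electron affinity than As, contrary to the simple trend — adding an electron to As's half-filled np³ subshell costs electron-pairing energy.
For reference (kJ/mol): K 48, As 78, Sn 107, Tl 19.
So from lowest to highest: Tl < K < As < Sn.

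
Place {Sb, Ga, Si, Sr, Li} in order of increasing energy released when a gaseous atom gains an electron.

Sr, Ga, Li, Sb, Si

Li is in period 2, group 1; Si is in period 3, group 14; Ga is in period 4, group 13; Sr is in period 5, group 2; Sb is in period 5, group 15.
EA tends to increase across a period and decrease down a group, though the pattern is less regular than for IE or radius.
These span different periods and groups, so the two trends combine.
Ga > Sr: both effects reinforce here, so Ga is clearly the higher of the two.
Li > Ga: period and group pull opposite ways; the down-group shift dominates (60 vs 29 kJ/mol).
Sb > Li: period and group pull opposite ways; the across-period shift dominates (103 vs 60 kJ/mol).
Si > Sb: the two effects oppose for this pair; the down-group effect wins (134 vs 103 kJ/mol).
Tabulated electron affinity (kJ/mol): Li 60, Si 134, Ga 29, Sr 5, Sb 103.
So from lowest to highest: Sr < Ga < Li < Sb < Si.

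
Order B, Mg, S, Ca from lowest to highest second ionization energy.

Ca < Mg < S < B

IE_2 is the cost of taking one more electron from the +1 cation: B⁺ still has 2 valence electrons; Mg⁺ still has 1 valence electron; S⁺ still has 5 valence electrons; Ca⁺ still has 1 valence electron.
All are still removing valence electrons, so compare the +1 ions as you would atoms: IE_2 generally rises across a period (higher Z_eff) and falls down a group (larger shell), subject to the usual subshell exceptions.
Valence configurations: B⁺ [He]2s², Mg⁺ [Ne]3s¹, S⁺ [Ne]3s²3p³, Ca⁺ [Ar]4s¹.
Tabulated IE_2 (kJ/mol): B 2427, Mg 1451, S 2252, Ca 1145.
Hence IE_2: Ca < Mg < S < B.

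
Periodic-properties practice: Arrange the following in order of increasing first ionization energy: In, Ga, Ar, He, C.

In < Ga < C < Ar < He

He is in period 1, group 18; C is in period 2, group 14; Ar is in period 3, group 18; Ga is in period 4, group 13; In is in period 5, group 13.
Removing the outermost electron gets harder across a period and easier down a group.
Neither a single period nor a single group — weigh both effects.
Ga > In: they share group 13; the group trend gives Ga the larger value.
C > Ga: relative to Ga, both the across-period and down-group shifts push C's first ionization energy up.
Ar > C: period and group pull opposite ways; the across-period shift dominates (1521 vs 1086 kJ/mol).
He > Ar: they share group 18; the group trend gives He the larger value.
Approximate values (kJ/mol): He 2372, C 1086, Ar 1521, Ga 579, In 558.
So from lowest to highest: In < Ga < C < Ar < He.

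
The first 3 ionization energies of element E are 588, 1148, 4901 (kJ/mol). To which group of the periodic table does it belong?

Group 2

Look for the largest jump between consecutive ionization energies: IE3/IE2 ≈ 4.3, far larger than any earlier ratio.
That jump marks the point where a core electron is being removed. So the atom has 2 valence electrons.
A main-group element with 2 valence electrons is in group 2.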